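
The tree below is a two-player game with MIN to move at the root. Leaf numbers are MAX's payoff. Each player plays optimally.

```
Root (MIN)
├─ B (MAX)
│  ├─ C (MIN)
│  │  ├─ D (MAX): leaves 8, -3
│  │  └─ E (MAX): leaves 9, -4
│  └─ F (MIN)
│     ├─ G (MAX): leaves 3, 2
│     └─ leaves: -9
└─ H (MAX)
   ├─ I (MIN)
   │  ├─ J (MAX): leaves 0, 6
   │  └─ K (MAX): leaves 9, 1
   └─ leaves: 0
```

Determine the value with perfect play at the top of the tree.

D (MAX): max(8, -3) = 8
E (MAX): max(9, -4) = 9
C (MIN): min(8, 9) = 8
G (MAX): max(3, 2) = 3
F (MIN): min(3, -9) = -9
B (MAX): max(8, -9) = 8
J (MAX): max(0, 6) = 6
K (MAX): max(9, 1) = 9
I (MIN): min(6, 9) = 6
H (MAX): max(6, 0) = 6
Root (MIN): min(8, 6) = 6

6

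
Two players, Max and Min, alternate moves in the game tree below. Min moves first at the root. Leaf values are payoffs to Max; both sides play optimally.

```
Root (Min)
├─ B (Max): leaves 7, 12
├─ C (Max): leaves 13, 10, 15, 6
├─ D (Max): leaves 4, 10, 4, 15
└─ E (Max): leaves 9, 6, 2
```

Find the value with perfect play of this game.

B (Max): max(7, 12) = 12
C (Max): max(13, 10, 15, 6) = 15
D (Max): max(4, 10, 4, 15) = 15
E (Max): max(9, 6, 2) = 9
Root (Min): min(12, 15, 15, 9) = 9

9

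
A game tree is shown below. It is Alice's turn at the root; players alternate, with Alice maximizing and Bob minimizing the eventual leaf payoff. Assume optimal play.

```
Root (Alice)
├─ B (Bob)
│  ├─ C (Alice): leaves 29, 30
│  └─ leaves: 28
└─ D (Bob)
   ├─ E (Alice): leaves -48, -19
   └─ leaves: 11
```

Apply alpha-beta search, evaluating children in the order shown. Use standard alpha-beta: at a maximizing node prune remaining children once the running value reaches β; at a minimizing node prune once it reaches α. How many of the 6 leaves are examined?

C [α=-∞,β=+∞]: v=30
B [α=-∞,β=+∞]: v=28
E [α=28,β=+∞]: v=-19
D [α=28,β=+∞]: v=-19 after child 1 ≤ α → α-cutoff, skip 1
Root [α=-∞,β=+∞]: v=28
Leaves evaluated: 5 of 6.

5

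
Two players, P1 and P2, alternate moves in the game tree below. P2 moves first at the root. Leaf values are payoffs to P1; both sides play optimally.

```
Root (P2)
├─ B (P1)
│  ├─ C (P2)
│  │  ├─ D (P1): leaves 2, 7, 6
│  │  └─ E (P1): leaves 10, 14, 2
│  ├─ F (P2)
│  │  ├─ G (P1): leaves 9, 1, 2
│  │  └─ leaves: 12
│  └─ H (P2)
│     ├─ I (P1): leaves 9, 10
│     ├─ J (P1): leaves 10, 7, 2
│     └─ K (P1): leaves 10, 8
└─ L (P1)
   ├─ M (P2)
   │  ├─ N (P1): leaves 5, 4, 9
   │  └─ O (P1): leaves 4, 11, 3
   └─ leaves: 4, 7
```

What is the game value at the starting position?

9

D (P1): max(2, 7, 6) = 7
E (P1): max(10, 14, 2) = 14
C (P2): min(7, 14) = 7
G (P1): max(9, 1, 2) = 9
F (P2): min(9, 12) = 9
I (P1): max(9, 10) = 10
J (P1): max(10, 7, 2) = 10
K (P1): max(10, 8) = 10
H (P2): min(10, 10, 10) = 10
B (P1): max(7, 9, 10) = 10
N (P1): max(5, 4, 9) = 9
O (P1): max(4, 11, 3) = 11
M (P2): min(9, 11) = 9
L (P1): max(9, 4, 7) = 9
Root (P2): min(10, 9) = 9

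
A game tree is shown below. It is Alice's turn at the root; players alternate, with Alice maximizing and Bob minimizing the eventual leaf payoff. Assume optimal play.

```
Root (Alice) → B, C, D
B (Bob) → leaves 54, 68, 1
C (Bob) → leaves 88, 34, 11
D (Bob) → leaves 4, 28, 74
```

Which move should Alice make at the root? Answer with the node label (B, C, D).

C

B (Bob): min(54, 68, 1) = 1
C (Bob): min(88, 34, 11) = 11
D (Bob): min(4, 28, 74) = 4
Root (Alice): max(1, 11, 4) = 11
Alice picks the child with the highest value: C (value 11).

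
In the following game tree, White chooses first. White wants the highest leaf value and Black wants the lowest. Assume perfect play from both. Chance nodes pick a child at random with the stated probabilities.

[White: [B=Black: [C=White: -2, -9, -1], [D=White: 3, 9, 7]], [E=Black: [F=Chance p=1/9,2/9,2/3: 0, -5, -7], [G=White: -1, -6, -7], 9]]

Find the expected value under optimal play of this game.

-1

C (White): max(-2, -9, -1) = -1
D (White): max(3, 9, 7) = 9
B (Black): min(-1, 9) = -1
F (Chance): 1/9·0 + 2/9·-5 + 2/3·-7 = -5.78
G (White): max(-1, -6, -7) = -1
E (Black): min(-5.78, -1, 9) = -5.78
Root (White): max(-1, -5.78) = -1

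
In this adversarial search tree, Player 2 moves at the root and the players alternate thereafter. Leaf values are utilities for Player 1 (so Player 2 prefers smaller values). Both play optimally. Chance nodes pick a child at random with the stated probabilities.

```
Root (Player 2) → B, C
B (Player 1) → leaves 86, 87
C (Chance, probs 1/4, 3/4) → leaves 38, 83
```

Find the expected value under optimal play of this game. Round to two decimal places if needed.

71.75

B (Player 1): max(86, 87) = 87
C (Chance): 1/4·38 + 3/4·83 = 71.75
Root (Player 2): min(87, 71.75) = 71.75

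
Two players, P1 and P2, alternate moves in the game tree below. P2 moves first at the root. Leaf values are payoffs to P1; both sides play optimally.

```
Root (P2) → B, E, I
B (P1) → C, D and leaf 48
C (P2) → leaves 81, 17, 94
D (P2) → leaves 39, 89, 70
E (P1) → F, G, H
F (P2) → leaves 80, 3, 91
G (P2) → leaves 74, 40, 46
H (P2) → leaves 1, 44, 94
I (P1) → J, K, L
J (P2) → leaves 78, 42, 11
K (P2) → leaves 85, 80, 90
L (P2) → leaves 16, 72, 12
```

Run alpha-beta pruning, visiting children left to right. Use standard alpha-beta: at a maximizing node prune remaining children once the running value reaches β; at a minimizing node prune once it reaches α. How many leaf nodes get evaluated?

20

C [α=-∞,β=+∞]: v=17
D [α=17,β=+∞]: v=39
B [α=-∞,β=+∞]: v=48
F [α=-∞,β=48]: v=3
G [α=3,β=48]: v=40
H [α=40,β=48]: v=1 after child 1 ≤ α → α-cutoff, skip 2
E [α=-∞,β=48]: v=40
J [α=-∞,β=40]: v=11
K [α=11,β=40]: v=80
I [α=-∞,β=40]: v=80 after child 2 ≥ β → β-cutoff, skip 1
Root [α=-∞,β=+∞]: v=40
Leaves evaluated: 20 of 25.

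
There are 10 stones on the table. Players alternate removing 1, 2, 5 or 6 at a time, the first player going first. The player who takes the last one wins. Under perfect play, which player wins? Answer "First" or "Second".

Positions where the player to move wins (W) vs loses (L):
i:   0  1  2  3  4  5  6  7  8  9 10
     L  W  W  L  W  W  W  L  W  W  L
Position 10 is L, so the second player wins.

Second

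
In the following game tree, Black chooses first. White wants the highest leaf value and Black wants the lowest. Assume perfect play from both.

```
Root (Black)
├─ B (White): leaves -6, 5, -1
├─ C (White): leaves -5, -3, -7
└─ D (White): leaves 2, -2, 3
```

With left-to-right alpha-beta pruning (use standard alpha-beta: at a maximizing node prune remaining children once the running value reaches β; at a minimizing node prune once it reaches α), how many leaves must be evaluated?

B [α=-∞,β=+∞]: v=5
C [α=-∞,β=5]: v=-3
D [α=-∞,β=-3]: v=2 after child 1 ≥ β → β-cutoff, skip 2
Root [α=-∞,β=+∞]: v=-3
Leaves evaluated: 7 of 9.

7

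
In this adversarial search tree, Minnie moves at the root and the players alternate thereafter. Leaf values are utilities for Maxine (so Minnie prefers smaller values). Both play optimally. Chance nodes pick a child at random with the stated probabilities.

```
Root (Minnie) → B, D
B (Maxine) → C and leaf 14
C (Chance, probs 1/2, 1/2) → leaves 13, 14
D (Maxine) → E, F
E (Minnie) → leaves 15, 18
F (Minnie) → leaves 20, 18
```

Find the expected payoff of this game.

C (Chance): 1/2·13 + 1/2·14 = 13.5
B (Maxine): max(13.5, 14) = 14
E (Minnie): min(15, 18) = 15
F (Minnie): min(20, 18) = 18
D (Maxine): max(15, 18) = 18
Root (Minnie): min(14, 18) = 14

14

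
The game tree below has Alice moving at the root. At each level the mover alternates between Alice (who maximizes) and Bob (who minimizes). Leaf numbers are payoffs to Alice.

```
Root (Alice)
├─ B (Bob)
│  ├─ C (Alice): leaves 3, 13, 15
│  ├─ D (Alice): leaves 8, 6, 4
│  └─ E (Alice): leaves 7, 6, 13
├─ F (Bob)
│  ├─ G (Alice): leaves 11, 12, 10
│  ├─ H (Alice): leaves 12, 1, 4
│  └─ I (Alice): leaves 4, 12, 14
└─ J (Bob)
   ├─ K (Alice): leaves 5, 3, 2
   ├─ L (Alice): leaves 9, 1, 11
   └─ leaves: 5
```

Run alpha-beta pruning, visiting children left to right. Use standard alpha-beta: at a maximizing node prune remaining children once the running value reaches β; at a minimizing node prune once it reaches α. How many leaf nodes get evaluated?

18

C [α=-∞,β=+∞]: v=15
D [α=-∞,β=15]: v=8
E [α=-∞,β=8]: v=13
B [α=-∞,β=+∞]: v=8
G [α=8,β=+∞]: v=12
H [α=8,β=12]: v=12 after child 1 ≥ β → β-cutoff, skip 2
I [α=8,β=12]: v=12 after child 2 ≥ β → β-cutoff, skip 1
F [α=8,β=+∞]: v=12
K [α=12,β=+∞]: v=5
J [α=12,β=+∞]: v=5 after child 1 ≤ α → α-cutoff, skip 2
Root [α=-∞,β=+∞]: v=12
Leaves evaluated: 18 of 25.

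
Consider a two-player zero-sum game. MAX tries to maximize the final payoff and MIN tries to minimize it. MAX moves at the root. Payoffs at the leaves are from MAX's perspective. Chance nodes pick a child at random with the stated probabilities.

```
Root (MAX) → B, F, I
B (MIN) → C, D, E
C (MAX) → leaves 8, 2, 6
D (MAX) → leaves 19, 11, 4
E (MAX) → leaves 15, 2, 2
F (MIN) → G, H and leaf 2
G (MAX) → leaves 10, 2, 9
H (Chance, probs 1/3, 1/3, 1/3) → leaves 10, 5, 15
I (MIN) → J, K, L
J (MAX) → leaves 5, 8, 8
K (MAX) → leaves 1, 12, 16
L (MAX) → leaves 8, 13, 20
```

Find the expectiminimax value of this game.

C (MAX): max(8, 2, 6) = 8
D (MAX): max(19, 11, 4) = 19
E (MAX): max(15, 2, 2) = 15
B (MIN): min(8, 19, 15) = 8
G (MAX): max(10, 2, 9) = 10
H (Chance): 1/3·10 + 1/3·5 + 1/3·15 = 10
F (MIN): min(10, 10, 2) = 2
J (MAX): max(5, 8, 8) = 8
K (MAX): max(1, 12, 16) = 16
L (MAX): max(8, 13, 20) = 20
I (MIN): min(8, 16, 20) = 8
Root (MAX): max(8, 2, 8) = 8

8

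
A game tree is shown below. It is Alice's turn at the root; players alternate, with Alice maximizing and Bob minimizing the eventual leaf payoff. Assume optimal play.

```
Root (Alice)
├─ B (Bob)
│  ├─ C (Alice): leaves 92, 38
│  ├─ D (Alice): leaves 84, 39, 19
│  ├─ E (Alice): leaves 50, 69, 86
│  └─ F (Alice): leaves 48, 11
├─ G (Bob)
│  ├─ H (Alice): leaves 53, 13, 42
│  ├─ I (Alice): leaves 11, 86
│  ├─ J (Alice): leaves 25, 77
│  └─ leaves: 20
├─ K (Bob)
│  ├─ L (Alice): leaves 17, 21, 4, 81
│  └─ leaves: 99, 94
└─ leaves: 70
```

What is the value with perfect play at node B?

C: max(92, 38) = 92
D: max(84, 39, 19) = 84
E: max(50, 69, 86) = 86
F: max(48, 11) = 48
B: min(92, 84, 86, 48) = 48

48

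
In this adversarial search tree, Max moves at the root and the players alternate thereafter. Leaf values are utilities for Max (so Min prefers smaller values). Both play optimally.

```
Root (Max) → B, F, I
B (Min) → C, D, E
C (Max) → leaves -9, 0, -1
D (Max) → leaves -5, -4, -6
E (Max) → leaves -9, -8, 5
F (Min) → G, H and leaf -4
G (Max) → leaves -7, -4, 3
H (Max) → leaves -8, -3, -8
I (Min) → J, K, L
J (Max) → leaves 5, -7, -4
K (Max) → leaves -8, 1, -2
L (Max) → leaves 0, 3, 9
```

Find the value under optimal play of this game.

1

C (Max): max(-9, 0, -1) = 0
D (Max): max(-5, -4, -6) = -4
E (Max): max(-9, -8, 5) = 5
B (Min): min(0, -4, 5) = -4
G (Max): max(-7, -4, 3) = 3
H (Max): max(-8, -3, -8) = -3
F (Min): min(3, -3, -4) = -4
J (Max): max(5, -7, -4) = 5
K (Max): max(-8, 1, -2) = 1
L (Max): max(0, 3, 9) = 9
I (Min): min(5, 1, 9) = 1
Root (Max): max(-4, -4, 1) = 1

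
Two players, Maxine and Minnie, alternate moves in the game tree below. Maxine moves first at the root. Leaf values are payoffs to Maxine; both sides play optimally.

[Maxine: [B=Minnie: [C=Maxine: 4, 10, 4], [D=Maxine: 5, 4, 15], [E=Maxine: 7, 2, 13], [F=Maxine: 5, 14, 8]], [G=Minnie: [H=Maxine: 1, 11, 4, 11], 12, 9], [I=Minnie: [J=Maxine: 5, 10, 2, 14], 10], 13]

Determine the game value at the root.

C (Maxine): max(4, 10, 4) = 10
D (Maxine): max(5, 4, 15) = 15
E (Maxine): max(7, 2, 13) = 13
F (Maxine): max(5, 14, 8) = 14
B (Minnie): min(10, 15, 13, 14) = 10
H (Maxine): max(1, 11, 4, 11) = 11
G (Minnie): min(11, 12, 9) = 9
J (Maxine): max(5, 10, 2, 14) = 14
I (Minnie): min(14, 10) = 10
Root (Maxine): max(10, 9, 10, 13) = 13

13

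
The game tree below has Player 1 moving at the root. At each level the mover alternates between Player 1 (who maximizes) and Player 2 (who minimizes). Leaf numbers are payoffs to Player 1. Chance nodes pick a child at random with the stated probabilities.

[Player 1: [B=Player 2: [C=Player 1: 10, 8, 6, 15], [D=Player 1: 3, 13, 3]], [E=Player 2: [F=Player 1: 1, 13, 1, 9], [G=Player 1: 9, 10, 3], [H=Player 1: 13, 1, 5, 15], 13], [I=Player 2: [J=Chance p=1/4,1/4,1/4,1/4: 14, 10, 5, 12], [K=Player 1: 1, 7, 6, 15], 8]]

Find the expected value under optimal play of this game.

C (Player 1): max(10, 8, 6, 15) = 15
D (Player 1): max(3, 13, 3) = 13
B (Player 2): min(15, 13) = 13
F (Player 1): max(1, 13, 1, 9) = 13
G (Player 1): max(9, 10, 3) = 10
H (Player 1): max(13, 1, 5, 15) = 15
E (Player 2): min(13, 10, 15, 13) = 10
J (Chance): 1/4·14 + 1/4·10 + 1/4·5 + 1/4·12 = 10.25
K (Player 1): max(1, 7, 6, 15) = 15
I (Player 2): min(10.25, 15, 8) = 8
Root (Player 1): max(13, 10, 8) = 13

13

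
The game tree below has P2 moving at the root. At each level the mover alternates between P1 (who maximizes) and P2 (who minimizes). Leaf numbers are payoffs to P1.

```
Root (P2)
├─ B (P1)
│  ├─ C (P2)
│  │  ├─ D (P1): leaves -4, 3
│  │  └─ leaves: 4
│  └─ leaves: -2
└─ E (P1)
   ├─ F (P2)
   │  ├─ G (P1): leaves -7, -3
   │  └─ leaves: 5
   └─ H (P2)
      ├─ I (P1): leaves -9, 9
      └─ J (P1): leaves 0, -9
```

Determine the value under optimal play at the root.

D (P1): max(-4, 3) = 3
C (P2): min(3, 4) = 3
B (P1): max(3, -2) = 3
G (P1): max(-7, -3) = -3
F (P2): min(-3, 5) = -3
I (P1): max(-9, 9) = 9
J (P1): max(0, -9) = 0
H (P2): min(9, 0) = 0
E (P1): max(-3, 0) = 0
Root (P2): min(3, 0) = 0

0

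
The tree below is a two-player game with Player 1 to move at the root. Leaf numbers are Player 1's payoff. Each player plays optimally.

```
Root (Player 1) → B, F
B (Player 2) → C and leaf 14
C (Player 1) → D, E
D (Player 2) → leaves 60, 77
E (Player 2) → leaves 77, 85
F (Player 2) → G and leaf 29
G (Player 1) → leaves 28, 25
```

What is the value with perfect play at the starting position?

D (Player 2): min(60, 77) = 60
E (Player 2): min(77, 85) = 77
C (Player 1): max(60, 77) = 77
B (Player 2): min(77, 14) = 14
G (Player 1): max(28, 25) = 28
F (Player 2): min(28, 29) = 28
Root (Player 1): max(14, 28) = 28

28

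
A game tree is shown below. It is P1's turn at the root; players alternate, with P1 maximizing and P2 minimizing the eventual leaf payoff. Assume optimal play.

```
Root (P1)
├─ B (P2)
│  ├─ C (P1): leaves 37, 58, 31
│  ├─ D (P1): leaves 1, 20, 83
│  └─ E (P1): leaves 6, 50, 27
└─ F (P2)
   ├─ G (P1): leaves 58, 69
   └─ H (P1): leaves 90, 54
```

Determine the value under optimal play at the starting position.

69

C (P1): max(37, 58, 31) = 58
D (P1): max(1, 20, 83) = 83
E (P1): max(6, 50, 27) = 50
B (P2): min(58, 83, 50) = 50
G (P1): max(58, 69) = 69
H (P1): max(90, 54) = 90
F (P2): min(69, 90) = 69
Root (P1): max(50, 69) = 69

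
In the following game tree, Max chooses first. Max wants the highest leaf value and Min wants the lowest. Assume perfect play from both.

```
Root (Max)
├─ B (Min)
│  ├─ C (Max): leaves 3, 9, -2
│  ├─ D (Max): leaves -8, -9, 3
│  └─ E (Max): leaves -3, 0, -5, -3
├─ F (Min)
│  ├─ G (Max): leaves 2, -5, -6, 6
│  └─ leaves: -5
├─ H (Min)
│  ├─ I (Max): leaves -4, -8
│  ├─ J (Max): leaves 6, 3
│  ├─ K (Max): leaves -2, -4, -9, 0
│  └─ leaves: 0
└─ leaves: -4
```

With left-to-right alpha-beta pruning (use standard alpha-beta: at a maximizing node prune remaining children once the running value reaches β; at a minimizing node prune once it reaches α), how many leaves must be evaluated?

C [α=-∞,β=+∞]: v=9
D [α=-∞,β=9]: v=3
E [α=-∞,β=3]: v=0
B [α=-∞,β=+∞]: v=0
G [α=0,β=+∞]: v=6
F [α=0,β=+∞]: v=-5
I [α=0,β=+∞]: v=-4
H [α=0,β=+∞]: v=-4 after child 1 ≤ α → α-cutoff, skip 3
Root [α=-∞,β=+∞]: v=0
Leaves evaluated: 18 of 25.

18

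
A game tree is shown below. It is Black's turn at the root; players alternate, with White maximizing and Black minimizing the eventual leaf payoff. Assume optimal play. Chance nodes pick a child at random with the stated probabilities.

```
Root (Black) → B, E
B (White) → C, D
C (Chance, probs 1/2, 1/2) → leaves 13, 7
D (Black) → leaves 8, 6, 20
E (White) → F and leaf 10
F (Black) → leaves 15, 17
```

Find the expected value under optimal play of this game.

10

C (Chance): 1/2·13 + 1/2·7 = 10
D (Black): min(8, 6, 20) = 6
B (White): max(10, 6) = 10
F (Black): min(15, 17) = 15
E (White): max(15, 10) = 15
Root (Black): min(10, 15) = 10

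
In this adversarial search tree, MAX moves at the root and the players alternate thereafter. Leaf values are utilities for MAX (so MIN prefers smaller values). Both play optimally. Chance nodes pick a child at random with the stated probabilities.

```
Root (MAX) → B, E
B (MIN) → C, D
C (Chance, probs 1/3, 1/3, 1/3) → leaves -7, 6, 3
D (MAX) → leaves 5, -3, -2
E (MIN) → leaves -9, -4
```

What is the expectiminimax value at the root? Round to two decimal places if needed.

0.67

C (Chance): 1/3·-7 + 1/3·6 + 1/3·3 = 0.67
D (MAX): max(5, -3, -2) = 5
B (MIN): min(0.67, 5) = 0.67
E (MIN): min(-9, -4) = -9
Root (MAX): max(0.67, -9) = 0.67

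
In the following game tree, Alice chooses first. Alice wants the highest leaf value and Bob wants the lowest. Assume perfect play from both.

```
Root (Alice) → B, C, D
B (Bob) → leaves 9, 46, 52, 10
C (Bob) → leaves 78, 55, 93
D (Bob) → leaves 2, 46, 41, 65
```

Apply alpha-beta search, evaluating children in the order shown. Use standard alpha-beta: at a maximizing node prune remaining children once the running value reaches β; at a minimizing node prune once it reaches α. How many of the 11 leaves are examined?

8

B [α=-∞,β=+∞]: v=9
C [α=9,β=+∞]: v=55
D [α=55,β=+∞]: v=2 after child 1 ≤ α → α-cutoff, skip 3
Root [α=-∞,β=+∞]: v=55
Leaves evaluated: 8 of 11.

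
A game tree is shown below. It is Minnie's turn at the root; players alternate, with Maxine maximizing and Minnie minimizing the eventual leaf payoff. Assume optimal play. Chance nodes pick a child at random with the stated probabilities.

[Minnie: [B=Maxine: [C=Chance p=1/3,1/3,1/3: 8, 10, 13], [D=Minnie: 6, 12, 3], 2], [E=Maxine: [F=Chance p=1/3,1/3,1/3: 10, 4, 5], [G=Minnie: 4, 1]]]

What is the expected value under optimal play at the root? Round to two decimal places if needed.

6.33

C (Chance): 1/3·8 + 1/3·10 + 1/3·13 = 10.33
D (Minnie): min(6, 12, 3) = 3
B (Maxine): max(10.33, 3, 2) = 10.33
F (Chance): 1/3·10 + 1/3·4 + 1/3·5 = 6.33
G (Minnie): min(4, 1) = 1
E (Maxine): max(6.33, 1) = 6.33
Root (Minnie): min(10.33, 6.33) = 6.33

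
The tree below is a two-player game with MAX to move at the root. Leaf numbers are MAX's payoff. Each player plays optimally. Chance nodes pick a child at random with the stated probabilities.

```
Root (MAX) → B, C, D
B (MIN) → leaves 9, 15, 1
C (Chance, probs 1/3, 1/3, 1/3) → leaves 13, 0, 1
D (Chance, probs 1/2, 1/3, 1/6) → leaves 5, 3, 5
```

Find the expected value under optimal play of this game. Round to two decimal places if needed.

B (MIN): min(9, 15, 1) = 1
C (Chance): 1/3·13 + 1/3·0 + 1/3·1 = 4.67
D (Chance): 1/2·5 + 1/3·3 + 1/6·5 = 4.33
Root (MAX): max(1, 4.67, 4.33) = 4.67

4.67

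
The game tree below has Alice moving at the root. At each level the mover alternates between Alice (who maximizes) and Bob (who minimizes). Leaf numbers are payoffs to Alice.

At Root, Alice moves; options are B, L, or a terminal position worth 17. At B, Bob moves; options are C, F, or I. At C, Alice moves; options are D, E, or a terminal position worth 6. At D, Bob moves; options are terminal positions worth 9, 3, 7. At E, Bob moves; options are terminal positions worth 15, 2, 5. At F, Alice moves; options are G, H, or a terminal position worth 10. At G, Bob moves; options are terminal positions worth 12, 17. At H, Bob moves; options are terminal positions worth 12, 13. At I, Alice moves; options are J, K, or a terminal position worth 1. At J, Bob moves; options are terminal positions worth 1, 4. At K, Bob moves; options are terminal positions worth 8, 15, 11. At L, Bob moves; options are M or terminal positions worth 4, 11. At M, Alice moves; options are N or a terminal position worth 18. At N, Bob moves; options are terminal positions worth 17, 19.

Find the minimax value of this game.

17

D (Bob): min(9, 3, 7) = 3
E (Bob): min(15, 2, 5) = 2
C (Alice): max(3, 2, 6) = 6
G (Bob): min(12, 17) = 12
H (Bob): min(12, 13) = 12
F (Alice): max(12, 12, 10) = 12
J (Bob): min(1, 4) = 1
K (Bob): min(8, 15, 11) = 8
I (Alice): max(1, 8, 1) = 8
B (Bob): min(6, 12, 8) = 6
N (Bob): min(17, 19) = 17
M (Alice): max(17, 18) = 18
L (Bob): min(18, 4, 11) = 4
Root (Alice): max(6, 4, 17) = 17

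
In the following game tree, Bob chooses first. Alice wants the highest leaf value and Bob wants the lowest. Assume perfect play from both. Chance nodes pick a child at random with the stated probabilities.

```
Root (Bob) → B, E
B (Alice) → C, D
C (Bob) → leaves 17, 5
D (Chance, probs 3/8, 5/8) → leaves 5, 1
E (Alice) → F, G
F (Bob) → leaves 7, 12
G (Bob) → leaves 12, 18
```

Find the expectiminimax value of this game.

5

C (Bob): min(17, 5) = 5
D (Chance): 3/8·5 + 5/8·1 = 2.5
B (Alice): max(5, 2.5) = 5
F (Bob): min(7, 12) = 7
G (Bob): min(12, 18) = 12
E (Alice): max(7, 12) = 12
Root (Bob): min(5, 12) = 5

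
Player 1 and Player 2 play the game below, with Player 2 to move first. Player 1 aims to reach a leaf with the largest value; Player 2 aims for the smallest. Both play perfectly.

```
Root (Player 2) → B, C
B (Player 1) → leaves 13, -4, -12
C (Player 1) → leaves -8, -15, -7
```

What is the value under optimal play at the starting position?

-7

B (Player 1): max(13, -4, -12) = 13
C (Player 1): max(-8, -15, -7) = -7
Root (Player 2): min(13, -7) = -7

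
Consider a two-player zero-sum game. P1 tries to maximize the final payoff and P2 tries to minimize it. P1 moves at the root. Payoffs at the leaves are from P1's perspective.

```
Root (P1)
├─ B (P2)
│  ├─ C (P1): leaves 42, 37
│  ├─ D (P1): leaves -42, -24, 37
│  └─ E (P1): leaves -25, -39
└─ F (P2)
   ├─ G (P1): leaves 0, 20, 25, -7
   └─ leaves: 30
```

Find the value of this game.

25

C (P1): max(42, 37) = 42
D (P1): max(-42, -24, 37) = 37
E (P1): max(-25, -39) = -25
B (P2): min(42, 37, -25) = -25
G (P1): max(0, 20, 25, -7) = 25
F (P2): min(25, 30) = 25
Root (P1): max(-25, 25) = 25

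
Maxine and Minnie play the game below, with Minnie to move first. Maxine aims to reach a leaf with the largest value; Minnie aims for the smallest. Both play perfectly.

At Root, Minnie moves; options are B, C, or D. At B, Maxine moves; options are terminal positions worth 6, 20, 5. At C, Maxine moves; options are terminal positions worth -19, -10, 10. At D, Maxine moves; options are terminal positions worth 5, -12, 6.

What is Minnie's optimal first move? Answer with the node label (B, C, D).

B (Maxine): max(6, 20, 5) = 20
C (Maxine): max(-19, -10, 10) = 10
D (Maxine): max(5, -12, 6) = 6
Root (Minnie): min(20, 10, 6) = 6
Minnie picks the child with the lowest value: D (value 6).

D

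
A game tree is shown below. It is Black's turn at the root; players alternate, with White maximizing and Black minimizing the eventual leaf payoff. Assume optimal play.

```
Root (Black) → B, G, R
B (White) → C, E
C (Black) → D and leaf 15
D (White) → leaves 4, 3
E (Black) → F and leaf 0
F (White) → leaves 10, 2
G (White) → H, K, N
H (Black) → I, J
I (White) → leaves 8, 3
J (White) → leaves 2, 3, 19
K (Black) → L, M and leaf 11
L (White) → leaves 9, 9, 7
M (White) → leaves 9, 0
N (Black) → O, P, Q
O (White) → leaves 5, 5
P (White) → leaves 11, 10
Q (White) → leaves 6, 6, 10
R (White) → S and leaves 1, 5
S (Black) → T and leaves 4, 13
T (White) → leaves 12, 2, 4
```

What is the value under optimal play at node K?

9

L: max(9, 9, 7) = 9
M: max(9, 0) = 9
K: min(9, 9, 11) = 9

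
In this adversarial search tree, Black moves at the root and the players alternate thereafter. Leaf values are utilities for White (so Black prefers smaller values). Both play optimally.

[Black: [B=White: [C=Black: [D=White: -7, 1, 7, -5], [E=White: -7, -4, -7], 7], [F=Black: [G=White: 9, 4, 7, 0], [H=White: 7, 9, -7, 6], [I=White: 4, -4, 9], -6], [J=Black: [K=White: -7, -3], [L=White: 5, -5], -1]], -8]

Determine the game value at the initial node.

D (White): max(-7, 1, 7, -5) = 7
E (White): max(-7, -4, -7) = -4
C (Black): min(7, -4, 7) = -4
G (White): max(9, 4, 7, 0) = 9
H (White): max(7, 9, -7, 6) = 9
I (White): max(4, -4, 9) = 9
F (Black): min(9, 9, 9, -6) = -6
K (White): max(-7, -3) = -3
L (White): max(5, -5) = 5
J (Black): min(-3, 5, -1) = -3
B (White): max(-4, -6, -3) = -3
Root (Black): min(-3, -8) = -8

-8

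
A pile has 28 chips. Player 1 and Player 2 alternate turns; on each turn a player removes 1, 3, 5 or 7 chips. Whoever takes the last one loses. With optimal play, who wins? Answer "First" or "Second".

W/L table (W = player to move can force a win):
i:   0  1  2  3  4  5  6  7  8  9 10 11 12 13 14 15 16 17 18 19 20 21 22 23 24 25 26 27 28
     W  L  W  L  W  L  W  L  W  L  W  L  W  L  W  L  W  L  W  L  W  L  W  L  W  L  W  L  W
Position 28 is W, so the first player wins.

First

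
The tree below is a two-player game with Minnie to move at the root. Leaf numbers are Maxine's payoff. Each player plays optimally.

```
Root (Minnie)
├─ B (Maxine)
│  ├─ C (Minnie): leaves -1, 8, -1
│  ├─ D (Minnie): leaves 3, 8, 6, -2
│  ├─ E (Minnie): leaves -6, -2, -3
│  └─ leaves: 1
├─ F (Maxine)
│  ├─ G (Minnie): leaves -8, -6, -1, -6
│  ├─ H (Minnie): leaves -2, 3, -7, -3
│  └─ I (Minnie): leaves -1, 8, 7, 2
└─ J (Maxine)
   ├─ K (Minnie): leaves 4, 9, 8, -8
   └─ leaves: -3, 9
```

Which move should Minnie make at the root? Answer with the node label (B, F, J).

F

C (Minnie): min(-1, 8, -1) = -1
D (Minnie): min(3, 8, 6, -2) = -2
E (Minnie): min(-6, -2, -3) = -6
B (Maxine): max(-1, -2, -6, 1) = 1
G (Minnie): min(-8, -6, -1, -6) = -8
H (Minnie): min(-2, 3, -7, -3) = -7
I (Minnie): min(-1, 8, 7, 2) = -1
F (Maxine): max(-8, -7, -1) = -1
K (Minnie): min(4, 9, 8, -8) = -8
J (Maxine): max(-8, -3, 9) = 9
Root (Minnie): min(1, -1, 9) = -1
Minnie picks the child with the lowest value: F (value -1).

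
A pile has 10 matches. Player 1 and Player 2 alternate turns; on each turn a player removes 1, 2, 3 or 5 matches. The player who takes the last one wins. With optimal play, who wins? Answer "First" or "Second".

Positions where the player to move wins (W) vs loses (L):
i:   0  1  2  3  4  5  6  7  8  9 10
     L  W  W  W  L  W  W  W  L  W  W
Position 10 is W, so the first player wins.

First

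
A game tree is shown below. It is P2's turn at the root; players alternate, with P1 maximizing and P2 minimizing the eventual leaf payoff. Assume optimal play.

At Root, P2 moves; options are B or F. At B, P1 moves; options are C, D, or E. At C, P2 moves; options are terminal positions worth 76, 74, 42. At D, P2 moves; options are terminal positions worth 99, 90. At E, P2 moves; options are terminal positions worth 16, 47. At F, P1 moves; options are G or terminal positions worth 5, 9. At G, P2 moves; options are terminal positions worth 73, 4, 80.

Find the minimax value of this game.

C (P2): min(76, 74, 42) = 42
D (P2): min(99, 90) = 90
E (P2): min(16, 47) = 16
B (P1): max(42, 90, 16) = 90
G (P2): min(73, 4, 80) = 4
F (P1): max(4, 5, 9) = 9
Root (P2): min(90, 9) = 9

9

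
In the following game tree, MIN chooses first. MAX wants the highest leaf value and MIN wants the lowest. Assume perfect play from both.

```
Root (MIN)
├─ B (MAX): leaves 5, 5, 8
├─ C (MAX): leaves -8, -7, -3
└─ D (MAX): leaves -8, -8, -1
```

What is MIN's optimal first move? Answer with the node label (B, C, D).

C

B (MAX): max(5, 5, 8) = 8
C (MAX): max(-8, -7, -3) = -3
D (MAX): max(-8, -8, -1) = -1
Root (MIN): min(8, -3, -1) = -3
MIN picks the child with the lowest value: C (value -3).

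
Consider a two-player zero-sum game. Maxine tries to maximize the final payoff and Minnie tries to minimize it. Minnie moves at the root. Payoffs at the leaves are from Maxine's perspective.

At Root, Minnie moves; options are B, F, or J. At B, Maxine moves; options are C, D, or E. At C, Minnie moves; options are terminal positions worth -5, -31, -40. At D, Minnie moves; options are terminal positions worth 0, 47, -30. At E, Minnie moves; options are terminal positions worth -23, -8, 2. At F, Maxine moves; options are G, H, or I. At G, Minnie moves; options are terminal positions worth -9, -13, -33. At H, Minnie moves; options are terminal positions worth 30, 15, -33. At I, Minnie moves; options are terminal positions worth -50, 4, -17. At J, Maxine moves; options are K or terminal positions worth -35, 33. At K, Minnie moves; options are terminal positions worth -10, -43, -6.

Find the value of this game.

-33

C (Minnie): min(-5, -31, -40) = -40
D (Minnie): min(0, 47, -30) = -30
E (Minnie): min(-23, -8, 2) = -23
B (Maxine): max(-40, -30, -23) = -23
G (Minnie): min(-9, -13, -33) = -33
H (Minnie): min(30, 15, -33) = -33
I (Minnie): min(-50, 4, -17) = -50
F (Maxine): max(-33, -33, -50) = -33
K (Minnie): min(-10, -43, -6) = -43
J (Maxine): max(-43, -35, 33) = 33
Root (Minnie): min(-23, -33, 33) = -33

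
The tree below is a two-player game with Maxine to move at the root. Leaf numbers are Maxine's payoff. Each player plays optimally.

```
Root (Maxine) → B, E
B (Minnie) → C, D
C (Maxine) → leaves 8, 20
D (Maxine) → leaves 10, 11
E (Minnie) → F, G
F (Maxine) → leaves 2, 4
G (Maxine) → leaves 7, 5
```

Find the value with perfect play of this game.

11

C (Maxine): max(8, 20) = 20
D (Maxine): max(10, 11) = 11
B (Minnie): min(20, 11) = 11
F (Maxine): max(2, 4) = 4
G (Maxine): max(7, 5) = 7
E (Minnie): min(4, 7) = 4
Root (Maxine): max(11, 4) = 11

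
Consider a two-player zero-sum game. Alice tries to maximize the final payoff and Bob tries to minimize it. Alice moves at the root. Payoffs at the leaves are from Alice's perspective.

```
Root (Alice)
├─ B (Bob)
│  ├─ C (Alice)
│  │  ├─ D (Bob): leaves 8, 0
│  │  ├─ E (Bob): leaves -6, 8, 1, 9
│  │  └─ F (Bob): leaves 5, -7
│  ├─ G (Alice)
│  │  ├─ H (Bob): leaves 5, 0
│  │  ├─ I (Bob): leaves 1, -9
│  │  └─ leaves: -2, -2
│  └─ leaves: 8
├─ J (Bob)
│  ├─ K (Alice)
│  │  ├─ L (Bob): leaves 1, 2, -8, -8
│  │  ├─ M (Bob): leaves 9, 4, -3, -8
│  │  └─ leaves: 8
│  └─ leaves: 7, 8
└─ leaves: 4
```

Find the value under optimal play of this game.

7

D (Bob): min(8, 0) = 0
E (Bob): min(-6, 8, 1, 9) = -6
F (Bob): min(5, -7) = -7
C (Alice): max(0, -6, -7) = 0
H (Bob): min(5, 0) = 0
I (Bob): min(1, -9) = -9
G (Alice): max(0, -9, -2, -2) = 0
B (Bob): min(0, 0, 8) = 0
L (Bob): min(1, 2, -8, -8) = -8
M (Bob): min(9, 4, -3, -8) = -8
K (Alice): max(-8, -8, 8) = 8
J (Bob): min(8, 7, 8) = 7
Root (Alice): max(0, 7, 4) = 7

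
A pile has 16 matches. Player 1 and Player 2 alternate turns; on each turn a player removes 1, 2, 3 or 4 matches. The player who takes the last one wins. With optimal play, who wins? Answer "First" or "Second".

First

W/L table (W = player to move can force a win):
i:   0  1  2  3  4  5  6  7  8  9 10 11 12 13 14 15 16
     L  W  W  W  W  L  W  W  W  W  L  W  W  W  W  L  W
Position 16 is W, so the first player wins.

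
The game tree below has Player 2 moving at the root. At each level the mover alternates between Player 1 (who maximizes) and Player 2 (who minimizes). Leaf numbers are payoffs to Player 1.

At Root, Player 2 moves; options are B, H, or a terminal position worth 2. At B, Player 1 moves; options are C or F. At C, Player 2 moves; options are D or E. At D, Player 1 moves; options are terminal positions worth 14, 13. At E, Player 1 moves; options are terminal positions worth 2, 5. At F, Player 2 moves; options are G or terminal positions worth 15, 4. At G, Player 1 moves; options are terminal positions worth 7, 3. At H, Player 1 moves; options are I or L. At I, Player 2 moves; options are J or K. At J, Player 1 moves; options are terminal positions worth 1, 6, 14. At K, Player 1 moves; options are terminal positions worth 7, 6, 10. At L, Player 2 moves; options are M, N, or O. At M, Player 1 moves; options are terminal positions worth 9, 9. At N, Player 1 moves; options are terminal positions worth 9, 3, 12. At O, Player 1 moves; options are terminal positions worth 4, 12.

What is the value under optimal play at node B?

D: max(14, 13) = 14
E: max(2, 5) = 5
C: min(14, 5) = 5
G: max(7, 3) = 7
F: min(7, 15, 4) = 4
B: max(5, 4) = 5

5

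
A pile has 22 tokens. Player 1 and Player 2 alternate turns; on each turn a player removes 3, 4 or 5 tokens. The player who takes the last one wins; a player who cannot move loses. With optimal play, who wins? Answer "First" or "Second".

First

W/L table (W = player to move can force a win):
i:   0  1  2  3  4  5  6  7  8  9 10 11 12 13 14 15 16 17 18 19 20 21 22
     L  L  L  W  W  W  W  W  L  L  L  W  W  W  W  W  L  L  L  W  W  W  W
Position 22 is W, so the first player wins.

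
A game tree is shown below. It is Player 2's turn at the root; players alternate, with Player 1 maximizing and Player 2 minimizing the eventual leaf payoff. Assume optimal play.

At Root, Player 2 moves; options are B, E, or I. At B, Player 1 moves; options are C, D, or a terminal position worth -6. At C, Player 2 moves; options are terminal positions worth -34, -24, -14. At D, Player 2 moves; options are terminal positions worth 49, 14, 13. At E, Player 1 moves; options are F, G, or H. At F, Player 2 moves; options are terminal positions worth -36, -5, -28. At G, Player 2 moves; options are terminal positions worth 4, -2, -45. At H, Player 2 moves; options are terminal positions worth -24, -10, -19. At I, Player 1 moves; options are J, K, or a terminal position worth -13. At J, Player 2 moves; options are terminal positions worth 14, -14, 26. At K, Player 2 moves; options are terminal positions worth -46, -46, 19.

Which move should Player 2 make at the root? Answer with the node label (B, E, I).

E

C (Player 2): min(-34, -24, -14) = -34
D (Player 2): min(49, 14, 13) = 13
B (Player 1): max(-34, 13, -6) = 13
F (Player 2): min(-36, -5, -28) = -36
G (Player 2): min(4, -2, -45) = -45
H (Player 2): min(-24, -10, -19) = -24
E (Player 1): max(-36, -45, -24) = -24
J (Player 2): min(14, -14, 26) = -14
K (Player 2): min(-46, -46, 19) = -46
I (Player 1): max(-14, -46, -13) = -13
Root (Player 2): min(13, -24, -13) = -24
Player 2 picks the child with the lowest value: E (value -24).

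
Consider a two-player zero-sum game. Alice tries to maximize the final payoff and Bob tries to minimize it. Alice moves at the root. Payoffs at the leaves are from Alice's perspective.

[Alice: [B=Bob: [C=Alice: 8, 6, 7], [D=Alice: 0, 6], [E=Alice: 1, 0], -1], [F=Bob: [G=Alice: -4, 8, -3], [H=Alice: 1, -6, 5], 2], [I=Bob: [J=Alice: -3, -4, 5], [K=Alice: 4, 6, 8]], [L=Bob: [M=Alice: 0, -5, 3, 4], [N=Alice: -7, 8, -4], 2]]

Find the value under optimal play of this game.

5

C (Alice): max(8, 6, 7) = 8
D (Alice): max(0, 6) = 6
E (Alice): max(1, 0) = 1
B (Bob): min(8, 6, 1, -1) = -1
G (Alice): max(-4, 8, -3) = 8
H (Alice): max(1, -6, 5) = 5
F (Bob): min(8, 5, 2) = 2
J (Alice): max(-3, -4, 5) = 5
K (Alice): max(4, 6, 8) = 8
I (Bob): min(5, 8) = 5
M (Alice): max(0, -5, 3, 4) = 4
N (Alice): max(-7, 8, -4) = 8
L (Bob): min(4, 8, 2) = 2
Root (Alice): max(-1, 2, 5, 2) = 5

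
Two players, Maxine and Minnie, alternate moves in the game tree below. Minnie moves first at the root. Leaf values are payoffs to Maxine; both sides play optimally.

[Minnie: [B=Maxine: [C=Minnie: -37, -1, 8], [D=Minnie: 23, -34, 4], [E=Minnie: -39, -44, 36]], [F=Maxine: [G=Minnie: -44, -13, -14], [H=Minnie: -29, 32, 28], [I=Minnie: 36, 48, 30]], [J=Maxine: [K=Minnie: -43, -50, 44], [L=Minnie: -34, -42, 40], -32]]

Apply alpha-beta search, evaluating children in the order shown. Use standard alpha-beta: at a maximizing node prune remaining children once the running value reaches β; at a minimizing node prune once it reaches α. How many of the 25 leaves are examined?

20

C [α=-∞,β=+∞]: v=-37
D [α=-37,β=+∞]: v=-34
E [α=-34,β=+∞]: v=-39 after child 1 ≤ α → α-cutoff, skip 2
B [α=-∞,β=+∞]: v=-34
G [α=-∞,β=-34]: v=-44
H [α=-44,β=-34]: v=-29
F [α=-∞,β=-34]: v=-29 after child 2 ≥ β → β-cutoff, skip 1
K [α=-∞,β=-34]: v=-50
L [α=-50,β=-34]: v=-42
J [α=-∞,β=-34]: v=-32
Root [α=-∞,β=+∞]: v=-34
Leaves evaluated: 20 of 25.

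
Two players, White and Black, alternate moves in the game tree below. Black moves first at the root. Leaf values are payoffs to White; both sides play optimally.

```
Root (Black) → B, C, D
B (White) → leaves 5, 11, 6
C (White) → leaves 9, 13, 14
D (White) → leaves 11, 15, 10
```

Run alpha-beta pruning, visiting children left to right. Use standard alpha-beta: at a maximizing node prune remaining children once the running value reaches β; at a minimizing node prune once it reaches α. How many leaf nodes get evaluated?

6

B [α=-∞,β=+∞]: v=11
C [α=-∞,β=11]: v=13 after child 2 ≥ β → β-cutoff, skip 1
D [α=-∞,β=11]: v=11 after child 1 ≥ β → β-cutoff, skip 2
Root [α=-∞,β=+∞]: v=11
Leaves evaluated: 6 of 9.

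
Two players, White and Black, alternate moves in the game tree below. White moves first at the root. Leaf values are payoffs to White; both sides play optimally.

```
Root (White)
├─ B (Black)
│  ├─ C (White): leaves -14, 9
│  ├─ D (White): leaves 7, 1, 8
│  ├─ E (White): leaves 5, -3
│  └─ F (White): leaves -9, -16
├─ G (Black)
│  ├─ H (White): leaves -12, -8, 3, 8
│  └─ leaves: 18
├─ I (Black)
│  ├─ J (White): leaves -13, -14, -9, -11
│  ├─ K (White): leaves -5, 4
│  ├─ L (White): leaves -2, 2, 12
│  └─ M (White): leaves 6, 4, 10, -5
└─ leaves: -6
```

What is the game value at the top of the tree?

8

C (White): max(-14, 9) = 9
D (White): max(7, 1, 8) = 8
E (White): max(5, -3) = 5
F (White): max(-9, -16) = -9
B (Black): min(9, 8, 5, -9) = -9
H (White): max(-12, -8, 3, 8) = 8
G (Black): min(8, 18) = 8
J (White): max(-13, -14, -9, -11) = -9
K (White): max(-5, 4) = 4
L (White): max(-2, 2, 12) = 12
M (White): max(6, 4, 10, -5) = 10
I (Black): min(-9, 4, 12, 10) = -9
Root (White): max(-9, 8, -9, -6) = 8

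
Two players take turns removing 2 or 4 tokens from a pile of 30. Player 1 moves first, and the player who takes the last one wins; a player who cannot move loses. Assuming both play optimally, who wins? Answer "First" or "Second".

i:   0  1  2  3  4  5  6  7  8  9 10 11 12 13 14 15 16 17 18 19 20 21 22 23 24 25 26 27 28 29 30
     L  L  W  W  W  W  L  L  W  W  W  W  L  L  W  W  W  W  L  L  W  W  W  W  L  L  W  W  W  W  L
Position 30 is L, so the second player wins.

Second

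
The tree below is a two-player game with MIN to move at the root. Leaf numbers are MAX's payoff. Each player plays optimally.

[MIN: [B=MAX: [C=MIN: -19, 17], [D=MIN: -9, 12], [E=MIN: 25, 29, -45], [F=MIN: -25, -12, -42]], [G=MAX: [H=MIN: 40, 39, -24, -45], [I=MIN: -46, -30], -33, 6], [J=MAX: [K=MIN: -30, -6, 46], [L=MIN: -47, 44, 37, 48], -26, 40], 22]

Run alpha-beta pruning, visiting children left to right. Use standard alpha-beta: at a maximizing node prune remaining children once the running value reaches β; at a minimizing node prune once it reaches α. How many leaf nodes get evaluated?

22

C [α=-∞,β=+∞]: v=-19
D [α=-19,β=+∞]: v=-9
E [α=-9,β=+∞]: v=-45
F [α=-9,β=+∞]: v=-25 after child 1 ≤ α → α-cutoff, skip 2
B [α=-∞,β=+∞]: v=-9
H [α=-∞,β=-9]: v=-45
I [α=-45,β=-9]: v=-46 after child 1 ≤ α → α-cutoff, skip 1
G [α=-∞,β=-9]: v=6
K [α=-∞,β=-9]: v=-30
L [α=-30,β=-9]: v=-47 after child 1 ≤ α → α-cutoff, skip 3
J [α=-∞,β=-9]: v=40
Root [α=-∞,β=+∞]: v=-9
Leaves evaluated: 22 of 28.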